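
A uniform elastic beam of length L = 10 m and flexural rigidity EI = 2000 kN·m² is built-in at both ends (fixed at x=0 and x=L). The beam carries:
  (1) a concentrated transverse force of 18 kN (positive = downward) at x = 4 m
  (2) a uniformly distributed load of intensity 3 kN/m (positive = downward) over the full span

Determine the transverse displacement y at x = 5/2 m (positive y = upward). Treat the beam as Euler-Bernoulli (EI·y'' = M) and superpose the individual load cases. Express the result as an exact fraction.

y(5/2) = -2421/51200 m

Load 1 — point force P=18 kN at a=4 m (b=L-a=6):
  y_1 = -Pb²x²(3aL-(3a+b)x)/(6L³EI)  [x≤a] = -18·6²·(5/2)²·(3·4·10-(3·4+6)·(5/2))/(6·10³·2000) = -81/3200 m
Load 2 — uniform load w=3 kN/m over full span:
  y_2 = -wx²(L-x)²/(24EI) = -3·(5/2)²·(10-(5/2))²/(24·2000) = -45/2048 m
Superposition: y = Σ y_i = -2421/51200 m ≈ -0.047285 m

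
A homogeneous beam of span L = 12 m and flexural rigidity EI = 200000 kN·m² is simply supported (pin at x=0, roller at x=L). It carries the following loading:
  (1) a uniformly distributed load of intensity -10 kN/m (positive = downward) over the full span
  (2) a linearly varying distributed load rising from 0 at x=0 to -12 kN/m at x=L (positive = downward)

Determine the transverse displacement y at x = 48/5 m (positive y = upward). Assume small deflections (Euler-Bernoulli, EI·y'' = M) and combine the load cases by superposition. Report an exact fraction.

y(48/5) = 638388/48828125 m

Load 1 — uniform load w=-10 kN/m over full span:
  y_1 = -wx(L³-2Lx²+x³)/(24EI) = -(-10)·(48/5)·(12³-2·12·(48/5)²+(48/5)³)/(24·200000) = 3132/390625 m
Load 2 — triangular load w₀=-12 kN/m (0→w₀ over full span):
  y_2 = -w₀x(7L⁴-10L²x²+3x⁴)/(360LEI) = -(-12)·(48/5)·(7·12⁴-10·12²·(48/5)²+3·(48/5)⁴)/(360·12·200000) = 246888/48828125 m
Superposition: y = Σ y_i = 638388/48828125 m ≈ 0.013074 m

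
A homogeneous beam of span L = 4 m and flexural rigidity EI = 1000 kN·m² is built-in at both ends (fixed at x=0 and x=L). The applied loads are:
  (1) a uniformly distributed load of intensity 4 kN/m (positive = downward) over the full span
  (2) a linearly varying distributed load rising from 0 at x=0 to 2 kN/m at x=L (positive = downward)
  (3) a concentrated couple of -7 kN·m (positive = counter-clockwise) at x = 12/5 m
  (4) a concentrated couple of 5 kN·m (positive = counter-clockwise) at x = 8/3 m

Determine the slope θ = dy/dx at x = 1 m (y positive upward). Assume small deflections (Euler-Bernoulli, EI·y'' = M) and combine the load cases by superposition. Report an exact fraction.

θ(1) = -2809/1200000 rad

Load 1 — uniform load w=4 kN/m over full span:
  θ_1 = -wx(L-x)(L-2x)/(12EI) = -4·1·(4-1)·(4-2·1)/(12·1000) = -1/500 rad
Load 2 — triangular load w₀=2 kN/m (0→w₀ over full span):
  θ_2 = -w₀(2x(L-x)(L-2x)(x+2L)+x²(L-x)²)/(120LEI) = -2·(2·1·(4-1)·(4-2·1)·(1+2·4)+1²·(4-1)²)/(120·4·1000) = -39/80000 rad
Load 3 — applied couple M₀=-7 kN·m at a=12/5 m (b=L-a=8/5):
  θ_3 = (R_Ax²/2 - M_Ax)/EI  [x≤a] with R_A=-63/25, M_A=-56/25 = ((-63/25)·1²/2 - (-56/25)·1)/1000 = 49/50000 rad
Load 4 — applied couple M₀=5 kN·m at a=8/3 m (b=L-a=4/3):
  θ_4 = (R_Ax²/2 - M_Ax)/EI  [x≤a] with R_A=5/3, M_A=5/3 = ((5/3)·1²/2 - (5/3)·1)/1000 = -1/1200 rad
Superposition: θ = Σ θ_i = -2809/1200000 rad ≈ -0.002341 rad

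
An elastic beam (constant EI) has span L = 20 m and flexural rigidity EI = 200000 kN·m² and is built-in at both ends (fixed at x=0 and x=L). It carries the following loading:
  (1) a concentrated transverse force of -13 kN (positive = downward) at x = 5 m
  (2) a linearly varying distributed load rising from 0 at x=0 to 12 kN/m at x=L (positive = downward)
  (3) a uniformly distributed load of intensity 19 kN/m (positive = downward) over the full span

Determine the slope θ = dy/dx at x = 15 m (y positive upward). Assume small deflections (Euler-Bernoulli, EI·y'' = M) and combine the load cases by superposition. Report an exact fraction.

θ(15) = 3933/512000 rad

Load 1 — point force P=-13 kN at a=5 m (b=L-a=15):
  θ_1 = Pa²(L-x)(2bL-(3b+a)(L-x))/(2L³EI)  [x>a] = (-13)·5²·(20-15)·(2·15·20-(3·15+5)·(20-15))/(2·20³·200000) = -91/512000 rad
Load 2 — triangular load w₀=12 kN/m (0→w₀ over full span):
  θ_2 = -w₀(2x(L-x)(L-2x)(x+2L)+x²(L-x)²)/(120LEI) = -12·(2·15·(20-15)·(20-2·15)·(15+2·20)+15²·(20-15)²)/(120·20·200000) = 123/64000 rad
Load 3 — uniform load w=19 kN/m over full span:
  θ_3 = -wx(L-x)(L-2x)/(12EI) = -19·15·(20-15)·(20-2·15)/(12·200000) = 19/3200 rad
Superposition: θ = Σ θ_i = 3933/512000 rad ≈ 0.007682 rad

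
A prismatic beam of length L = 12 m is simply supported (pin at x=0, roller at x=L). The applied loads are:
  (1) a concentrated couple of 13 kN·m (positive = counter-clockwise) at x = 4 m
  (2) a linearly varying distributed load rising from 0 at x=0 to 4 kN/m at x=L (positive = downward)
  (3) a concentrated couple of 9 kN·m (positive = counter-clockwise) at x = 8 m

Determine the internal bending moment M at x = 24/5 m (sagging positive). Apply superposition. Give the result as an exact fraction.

Load 1 — applied couple M₀=13 kN·m at a=4 m (b=L-a=8):
  M_1 = M₀x/L - M₀  [x>a] = 13·(24/5)/12 - 13 = -39/5 kN·m
Load 2 — triangular load w₀=4 kN/m (0→w₀ over full span):
  M_2 = w₀Lx/6 - w₀x³/(6L) = 4·12·(24/5)/6 - 4·(24/5)³/(6·12) = 4032/125 kN·m
Load 3 — applied couple M₀=9 kN·m at a=8 m (b=L-a=4):
  M_3 = M₀x/L  [x≤a] = 9·(24/5)/12 = 18/5 kN·m
Superposition: M = Σ M_i = 3507/125 kN·m ≈ 28.056000 kN·m

M(24/5) = 3507/125 kN·m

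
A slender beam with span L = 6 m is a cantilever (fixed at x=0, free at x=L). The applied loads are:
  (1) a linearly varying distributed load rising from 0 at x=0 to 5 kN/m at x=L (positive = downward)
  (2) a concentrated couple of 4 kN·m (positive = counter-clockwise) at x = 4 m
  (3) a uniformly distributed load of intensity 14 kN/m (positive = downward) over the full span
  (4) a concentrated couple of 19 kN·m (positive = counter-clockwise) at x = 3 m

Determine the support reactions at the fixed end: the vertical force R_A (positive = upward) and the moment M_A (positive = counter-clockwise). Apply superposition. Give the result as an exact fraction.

R_A = 99 kN, M_A = 289 kN·m

Load 1 — triangular load w₀=5 kN/m (0→w₀ over full span):
  R_A = w₀L/2 = 5·6/2 = 15 kN
  M_A = w₀L²/3 = 5·6²/3 = 60 kN·m
Load 2 — applied couple M₀=4 kN·m at a=4 m (b=L-a=2):
  R_A = 0 kN
  M_A = -M₀ = -4 kN·m
Load 3 — uniform load w=14 kN/m over full span:
  R_A = wL = 14·6 = 84 kN
  M_A = wL²/2 = 14·6²/2 = 252 kN·m
Load 4 — applied couple M₀=19 kN·m at a=3 m (b=L-a=3):
  R_A = 0 kN
  M_A = -M₀ = -19 kN·m
Superposition: R_A = 99 kN, M_A = 289 kN·m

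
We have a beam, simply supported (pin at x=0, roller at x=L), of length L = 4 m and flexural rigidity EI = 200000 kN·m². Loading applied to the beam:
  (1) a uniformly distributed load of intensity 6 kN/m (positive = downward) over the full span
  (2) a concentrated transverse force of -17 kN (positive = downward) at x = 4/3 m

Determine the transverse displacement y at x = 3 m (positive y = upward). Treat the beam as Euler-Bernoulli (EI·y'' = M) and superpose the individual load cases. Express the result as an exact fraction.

y(3) = -571/64800000 m

Load 1 — uniform load w=6 kN/m over full span:
  y_1 = -wx(L³-2Lx²+x³)/(24EI) = -6·3·(4³-2·4·3²+3³)/(24·200000) = -57/800000 m
Load 2 — point force P=-17 kN at a=4/3 m (b=L-a=8/3):
  y_2 = -Pa(L-x)(2Lx-a²-x²)/(6LEI)  [x>a] = -(-17)·(4/3)·(4-3)·(2·4·3-(4/3)²-3²)/(6·4·200000) = 2023/32400000 m
Superposition: y = Σ y_i = -571/64800000 m ≈ -0.000009 m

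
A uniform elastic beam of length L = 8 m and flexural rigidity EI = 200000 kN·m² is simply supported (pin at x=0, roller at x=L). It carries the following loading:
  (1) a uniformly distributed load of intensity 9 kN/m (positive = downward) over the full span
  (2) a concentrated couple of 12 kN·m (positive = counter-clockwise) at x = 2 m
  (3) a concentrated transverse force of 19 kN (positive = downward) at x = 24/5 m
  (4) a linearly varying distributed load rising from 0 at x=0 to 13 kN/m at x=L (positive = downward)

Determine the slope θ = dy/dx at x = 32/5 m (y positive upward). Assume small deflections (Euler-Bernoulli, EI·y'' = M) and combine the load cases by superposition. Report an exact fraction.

Load 1 — uniform load w=9 kN/m over full span:
  θ_1 = -w(L³-6Lx²+4x³)/(24EI) = -9·(8³-6·8·(32/5)²+4·(32/5)³)/(24·200000) = 297/390625 rad
Load 2 — applied couple M₀=12 kN·m at a=2 m (b=L-a=6):
  θ_2 = (M₀x²/(2L)-M₀(x-a)+C₁)/EI  [x>a] with C₁=M₀(3b²-L²)/(6L)=11 = (12·(32/5)²/(2·8)-12·((32/5)-2)+11)/200000 = -277/5000000 rad
Load 3 — point force P=19 kN at a=24/5 m (b=L-a=16/5):
  θ_3 = -Pa(2L²-6Lx+3x²+a²)/(6LEI)  [x>a] = -19·(24/5)·(2·8²-6·8·(32/5)+3·(32/5)²+(24/5)²)/(6·8·200000) = 247/781250 rad
Load 4 — triangular load w₀=13 kN/m (0→w₀ over full span):
  θ_4 = -w₀(7L⁴-30L²x²+15x⁴)/(360LEI) = -13·(7·8⁴-30·8²·(32/5)²+15·(32/5)⁴)/(360·8·200000) = 9841/17578125 rad
Superposition: θ = Σ θ_i = 1778539/1125000000 rad ≈ 0.001581 rad

θ(32/5) = 1778539/1125000000 rad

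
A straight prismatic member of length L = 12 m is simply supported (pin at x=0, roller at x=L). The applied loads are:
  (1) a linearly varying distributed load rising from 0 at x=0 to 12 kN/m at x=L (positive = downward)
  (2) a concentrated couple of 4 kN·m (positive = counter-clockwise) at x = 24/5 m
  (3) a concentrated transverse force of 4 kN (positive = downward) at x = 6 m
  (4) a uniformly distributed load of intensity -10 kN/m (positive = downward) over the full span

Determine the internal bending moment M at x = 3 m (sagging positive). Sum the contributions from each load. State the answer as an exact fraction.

Load 1 — triangular load w₀=12 kN/m (0→w₀ over full span):
  M_1 = w₀Lx/6 - w₀x³/(6L) = 12·12·3/6 - 12·3³/(6·12) = 135/2 kN·m
Load 2 — applied couple M₀=4 kN·m at a=24/5 m (b=L-a=36/5):
  M_2 = M₀x/L  [x≤a] = 4·3/12 = 1 kN·m
Load 3 — point force P=4 kN at a=6 m (b=L-a=6):
  M_3 = Pbx/L  [x≤a] = 4·6·3/12 = 6 kN·m
Load 4 — uniform load w=-10 kN/m over full span:
  M_4 = wx(L-x)/2 = (-10)·3·(12-3)/2 = -135 kN·m
Superposition: M = Σ M_i = -121/2 kN·m ≈ -60.500000 kN·m

M(3) = -121/2 kN·m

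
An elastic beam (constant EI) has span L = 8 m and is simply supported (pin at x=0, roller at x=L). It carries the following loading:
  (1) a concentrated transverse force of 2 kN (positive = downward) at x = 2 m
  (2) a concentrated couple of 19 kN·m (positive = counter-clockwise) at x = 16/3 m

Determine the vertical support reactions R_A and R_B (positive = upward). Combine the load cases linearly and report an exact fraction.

Load 1 — point force P=2 kN at a=2 m (b=L-a=6):
  R_A = Pb/L = 2·6/8 = 3/2 kN
  R_B = Pa/L = 2·2/8 = 1/2 kN
Load 2 — applied couple M₀=19 kN·m at a=16/3 m (b=L-a=8/3):
  R_A = M₀/L = 19/8 kN
  R_B = -M₀/L = -19/8 kN
Superposition: R_A = 31/8 kN, R_B = -15/8 kN

R_A = 31/8 kN, R_B = -15/8 kN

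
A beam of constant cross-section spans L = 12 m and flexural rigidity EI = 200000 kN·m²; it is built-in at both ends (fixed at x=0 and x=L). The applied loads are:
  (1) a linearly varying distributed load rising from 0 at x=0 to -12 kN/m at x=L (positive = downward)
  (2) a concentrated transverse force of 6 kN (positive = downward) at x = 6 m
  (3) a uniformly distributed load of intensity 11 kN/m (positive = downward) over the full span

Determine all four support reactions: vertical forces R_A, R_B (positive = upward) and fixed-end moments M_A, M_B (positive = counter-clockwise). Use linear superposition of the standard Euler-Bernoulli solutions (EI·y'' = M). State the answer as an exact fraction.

Load 1 — triangular load w₀=-12 kN/m (0→w₀ over full span):
  R_A = 3w₀L/20 = 3·(-12)·12/20 = -108/5 kN
  M_A = w₀L²/30 = (-12)·12²/30 = -288/5 kN·m
  R_B = 7w₀L/20 = 7·(-12)·12/20 = -252/5 kN
  M_B = -w₀L²/20 = -(-12)·12²/20 = 432/5 kN·m
Load 2 — point force P=6 kN at a=6 m (b=L-a=6):
  R_A = Pb²(3a+b)/L³ = 6·6²·(3·6+6)/12³ = 3 kN
  M_A = Pab²/L² = 6·6·6²/12² = 9 kN·m
  R_B = Pa²(a+3b)/L³ = 6·6²·(6+3·6)/12³ = 3 kN
  M_B = -Pa²b/L² = -6·6²·6/12² = -9 kN·m
Load 3 — uniform load w=11 kN/m over full span:
  R_A = wL/2 = 11·12/2 = 66 kN
  M_A = wL²/12 = 11·12²/12 = 132 kN·m
  R_B = wL/2 = 11·12/2 = 66 kN
  M_B = -wL²/12 = -11·12²/12 = -132 kN·m
Superposition: R_A = 237/5 kN, M_A = 417/5 kN·m, R_B = 93/5 kN, M_B = -273/5 kN·m

R_A = 237/5 kN, M_A = 417/5 kN·m, R_B = 93/5 kN, M_B = -273/5 kN·m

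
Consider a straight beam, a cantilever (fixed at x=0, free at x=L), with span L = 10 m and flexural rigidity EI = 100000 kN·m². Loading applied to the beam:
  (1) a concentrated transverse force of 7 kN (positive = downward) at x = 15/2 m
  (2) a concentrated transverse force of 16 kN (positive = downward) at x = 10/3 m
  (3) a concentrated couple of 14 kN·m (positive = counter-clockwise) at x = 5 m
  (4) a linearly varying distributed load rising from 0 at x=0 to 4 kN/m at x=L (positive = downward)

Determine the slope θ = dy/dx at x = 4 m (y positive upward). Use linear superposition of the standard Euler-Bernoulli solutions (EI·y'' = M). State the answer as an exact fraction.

Load 1 — point force P=7 kN at a=15/2 m (b=L-a=5/2):
  θ_1 = -Px(2a-x)/(2EI)  [x≤a] = -7·4·(2·(15/2)-4)/(2·100000) = -77/50000 rad
Load 2 — point force P=16 kN at a=10/3 m (b=L-a=20/3):
  θ_2 = -Pa²/(2EI)  [x>a] = -16·(10/3)²/(2·100000) = -1/1125 rad
Load 3 — applied couple M₀=14 kN·m at a=5 m (b=L-a=5):
  θ_3 = M₀x/EI  [x≤a] = 14·4/100000 = 7/12500 rad
Load 4 — triangular load w₀=4 kN/m (0→w₀ over full span):
  θ_4 = (w₀Lx²/4-w₀L²x/3-w₀x⁴/(24L))/EI = (4·10·4²/4-4·10²·4/3-4·4⁴/(24·10))/100000 = -59/15625 rad
Superposition: θ = Σ θ_i = -12701/2250000 rad ≈ -0.005645 rad

θ(4) = -12701/2250000 rad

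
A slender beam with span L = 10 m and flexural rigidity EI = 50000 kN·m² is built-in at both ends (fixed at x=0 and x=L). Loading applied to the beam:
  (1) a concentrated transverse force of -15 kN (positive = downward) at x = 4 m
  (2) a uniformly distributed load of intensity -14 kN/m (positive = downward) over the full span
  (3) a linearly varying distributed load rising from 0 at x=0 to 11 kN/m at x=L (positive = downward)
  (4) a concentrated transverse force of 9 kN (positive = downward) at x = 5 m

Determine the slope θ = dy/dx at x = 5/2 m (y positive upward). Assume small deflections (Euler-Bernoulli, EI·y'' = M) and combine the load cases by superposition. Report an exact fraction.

Load 1 — point force P=-15 kN at a=4 m (b=L-a=6):
  θ_1 = -Pb²x(2aL-(3a+b)x)/(2L³EI)  [x≤a] = -(-15)·6²·(5/2)·(2·4·10-(3·4+6)·(5/2))/(2·10³·50000) = 189/400000 rad
Load 2 — uniform load w=-14 kN/m over full span:
  θ_2 = -wx(L-x)(L-2x)/(12EI) = -(-14)·(5/2)·(10-(5/2))·(10-2·(5/2))/(12·50000) = 7/3200 rad
Load 3 — triangular load w₀=11 kN/m (0→w₀ over full span):
  θ_3 = -w₀(2x(L-x)(L-2x)(x+2L)+x²(L-x)²)/(120LEI) = -11·(2·(5/2)·(10-(5/2))·(10-2·(5/2))·((5/2)+2·10)+(5/2)²·(10-(5/2))²)/(120·10·50000) = -429/512000 rad
Load 4 — point force P=9 kN at a=5 m (b=L-a=5):
  θ_4 = -Pb²x(2aL-(3a+b)x)/(2L³EI)  [x≤a] = -9·5²·(5/2)·(2·5·10-(3·5+5)·(5/2))/(2·10³·50000) = -9/32000 rad
Superposition: θ = Σ θ_i = 19723/12800000 rad ≈ 0.001541 rad

θ(5/2) = 19723/12800000 rad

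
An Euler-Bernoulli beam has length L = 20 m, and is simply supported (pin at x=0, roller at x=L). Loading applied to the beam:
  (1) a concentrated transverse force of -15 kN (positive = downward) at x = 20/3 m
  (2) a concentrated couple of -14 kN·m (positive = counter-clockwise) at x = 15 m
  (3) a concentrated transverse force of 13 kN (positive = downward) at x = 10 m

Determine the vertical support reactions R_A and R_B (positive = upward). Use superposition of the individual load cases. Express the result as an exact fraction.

Load 1 — point force P=-15 kN at a=20/3 m (b=L-a=40/3):
  R_A = Pb/L = (-15)·(40/3)/20 = -10 kN
  R_B = Pa/L = (-15)·(20/3)/20 = -5 kN
Load 2 — applied couple M₀=-14 kN·m at a=15 m (b=L-a=5):
  R_A = M₀/L = (-14)/20 = -7/10 kN
  R_B = -M₀/L = -(-14)/20 = 7/10 kN
Load 3 — point force P=13 kN at a=10 m (b=L-a=10):
  R_A = Pb/L = 13·10/20 = 13/2 kN
  R_B = Pa/L = 13·10/20 = 13/2 kN
Superposition: R_A = -21/5 kN, R_B = 11/5 kN

R_A = -21/5 kN, R_B = 11/5 kN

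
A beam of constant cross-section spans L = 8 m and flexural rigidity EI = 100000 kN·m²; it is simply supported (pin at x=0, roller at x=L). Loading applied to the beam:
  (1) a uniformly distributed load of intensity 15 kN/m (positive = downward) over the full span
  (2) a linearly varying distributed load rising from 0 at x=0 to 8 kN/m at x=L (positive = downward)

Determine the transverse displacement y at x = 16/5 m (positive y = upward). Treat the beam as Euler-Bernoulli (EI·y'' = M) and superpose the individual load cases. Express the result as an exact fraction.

Load 1 — uniform load w=15 kN/m over full span:
  y_1 = -wx(L³-2Lx²+x³)/(24EI) = -15·(16/5)·(8³-2·8·(16/5)²+(16/5)³)/(24·100000) = -2976/390625 m
Load 2 — triangular load w₀=8 kN/m (0→w₀ over full span):
  y_2 = -w₀x(7L⁴-10L²x²+3x⁴)/(360LEI) = -8·(16/5)·(7·8⁴-10·8²·(16/5)²+3·(16/5)⁴)/(360·8·100000) = -292096/146484375 m
Superposition: y = Σ y_i = -1408096/146484375 m ≈ -0.009613 m

y(16/5) = -1408096/146484375 m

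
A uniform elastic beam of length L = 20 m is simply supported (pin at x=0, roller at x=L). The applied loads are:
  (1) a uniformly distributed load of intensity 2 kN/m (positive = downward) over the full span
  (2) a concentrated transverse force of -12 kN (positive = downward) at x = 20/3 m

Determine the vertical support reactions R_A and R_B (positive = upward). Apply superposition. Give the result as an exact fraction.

Load 1 — uniform load w=2 kN/m over full span:
  R_A = wL/2 = 2·20/2 = 20 kN
  R_B = wL/2 = 2·20/2 = 20 kN
Load 2 — point force P=-12 kN at a=20/3 m (b=L-a=40/3):
  R_A = Pb/L = (-12)·(40/3)/20 = -8 kN
  R_B = Pa/L = (-12)·(20/3)/20 = -4 kN
Superposition: R_A = 12 kN, R_B = 16 kN

R_A = 12 kN, R_B = 16 kN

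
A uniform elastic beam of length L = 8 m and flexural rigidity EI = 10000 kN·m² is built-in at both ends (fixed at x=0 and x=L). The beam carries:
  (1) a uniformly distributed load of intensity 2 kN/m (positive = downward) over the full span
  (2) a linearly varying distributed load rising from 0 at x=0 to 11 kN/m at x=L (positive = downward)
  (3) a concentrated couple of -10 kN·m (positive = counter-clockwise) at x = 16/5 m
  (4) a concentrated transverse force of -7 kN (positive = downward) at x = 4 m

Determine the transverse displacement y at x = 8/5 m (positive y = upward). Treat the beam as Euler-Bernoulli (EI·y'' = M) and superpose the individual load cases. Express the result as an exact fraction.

y(8/5) = -67402/29296875 m

Load 1 — uniform load w=2 kN/m over full span:
  y_1 = -wx²(L-x)²/(24EI) = -2·(8/5)²·(8-(8/5))²/(24·10000) = -1024/1171875 m
Load 2 — triangular load w₀=11 kN/m (0→w₀ over full span):
  y_2 = -w₀x²(L-x)²(x+2L)/(120LEI) = -11·(8/5)²·(8-(8/5))²·((8/5)+2·8)/(120·8·10000) = -61952/29296875 m
Load 3 — applied couple M₀=-10 kN·m at a=16/5 m (b=L-a=24/5):
  y_3 = (R_Ax³/6 - M_Ax²/2)/EI  [x≤a] with R_A=-9/5, M_A=-6/5 = ((-9/5)·(8/5)³/6 - (-6/5)·(8/5)²/2)/10000 = 12/390625 m
Load 4 — point force P=-7 kN at a=4 m (b=L-a=4):
  y_4 = -Pb²x²(3aL-(3a+b)x)/(6L³EI)  [x≤a] = -(-7)·4²·(8/5)²·(3·4·8-(3·4+4)·(8/5))/(6·8³·10000) = 154/234375 m
Superposition: y = Σ y_i = -67402/29296875 m ≈ -0.002301 m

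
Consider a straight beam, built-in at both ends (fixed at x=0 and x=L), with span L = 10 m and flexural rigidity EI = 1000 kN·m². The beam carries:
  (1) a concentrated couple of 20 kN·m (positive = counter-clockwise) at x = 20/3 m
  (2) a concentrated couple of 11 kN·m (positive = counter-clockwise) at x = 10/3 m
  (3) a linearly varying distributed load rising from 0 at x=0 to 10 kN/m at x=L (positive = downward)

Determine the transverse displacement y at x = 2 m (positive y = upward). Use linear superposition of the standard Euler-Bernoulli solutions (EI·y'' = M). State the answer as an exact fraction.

Load 1 — applied couple M₀=20 kN·m at a=20/3 m (b=L-a=10/3):
  y_1 = (R_Ax³/6 - M_Ax²/2)/EI  [x≤a] with R_A=8/3, M_A=20/3 = ((8/3)·2³/6 - (20/3)·2²/2)/1000 = -11/1125 m
Load 2 — applied couple M₀=11 kN·m at a=10/3 m (b=L-a=20/3):
  y_2 = (R_Ax³/6 - M_Ax²/2)/EI  [x≤a] with R_A=22/15, M_A=0 = ((22/15)·2³/6 - 0·2²/2)/1000 = 11/5625 m
Load 3 — triangular load w₀=10 kN/m (0→w₀ over full span):
  y_3 = -w₀x²(L-x)²(x+2L)/(120LEI) = -10·2²·(10-2)²·(2+2·10)/(120·10·1000) = -88/1875 m
Superposition: y = Σ y_i = -308/5625 m ≈ -0.054756 m

y(2) = -308/5625 m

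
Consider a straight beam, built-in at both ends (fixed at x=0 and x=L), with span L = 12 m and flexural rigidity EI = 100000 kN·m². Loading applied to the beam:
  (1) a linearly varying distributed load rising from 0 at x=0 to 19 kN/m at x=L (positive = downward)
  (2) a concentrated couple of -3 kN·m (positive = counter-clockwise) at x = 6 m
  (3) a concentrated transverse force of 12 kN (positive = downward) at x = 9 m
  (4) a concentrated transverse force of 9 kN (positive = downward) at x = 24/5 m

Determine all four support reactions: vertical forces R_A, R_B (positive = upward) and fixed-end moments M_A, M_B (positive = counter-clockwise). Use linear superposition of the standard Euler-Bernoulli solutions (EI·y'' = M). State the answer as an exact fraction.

Load 1 — triangular load w₀=19 kN/m (0→w₀ over full span):
  R_A = 3w₀L/20 = 3·19·12/20 = 171/5 kN
  M_A = w₀L²/30 = 19·12²/30 = 456/5 kN·m
  R_B = 7w₀L/20 = 7·19·12/20 = 399/5 kN
  M_B = -w₀L²/20 = -19·12²/20 = -684/5 kN·m
Load 2 — applied couple M₀=-3 kN·m at a=6 m (b=L-a=6):
  R_A = 6M₀ab/L³ = 6·(-3)·6·6/12³ = -3/8 kN
  M_A = M₀b(2a-b)/L² = (-3)·6·(2·6-6)/12² = -3/4 kN·m
  R_B = -6M₀ab/L³ = -6·(-3)·6·6/12³ = 3/8 kN
  M_B = M₀a(2b-a)/L² = (-3)·6·(2·6-6)/12² = -3/4 kN·m
Load 3 — point force P=12 kN at a=9 m (b=L-a=3):
  R_A = Pb²(3a+b)/L³ = 12·3²·(3·9+3)/12³ = 15/8 kN
  M_A = Pab²/L² = 12·9·3²/12² = 27/4 kN·m
  R_B = Pa²(a+3b)/L³ = 12·9²·(9+3·3)/12³ = 81/8 kN
  M_B = -Pa²b/L² = -12·9²·3/12² = -81/4 kN·m
Load 4 — point force P=9 kN at a=24/5 m (b=L-a=36/5):
  R_A = Pb²(3a+b)/L³ = 9·(36/5)²·(3·(24/5)+(36/5))/12³ = 729/125 kN
  M_A = Pab²/L² = 9·(24/5)·(36/5)²/12² = 1944/125 kN·m
  R_B = Pa²(a+3b)/L³ = 9·(24/5)²·((24/5)+3·(36/5))/12³ = 396/125 kN
  M_B = -Pa²b/L² = -9·(24/5)²·(36/5)/12² = -1296/125 kN·m
Superposition: R_A = 10383/250 kN, M_A = 14094/125 kN·m, R_B = 23367/250 kN, M_B = -21021/125 kN·m

R_A = 10383/250 kN, M_A = 14094/125 kN·m, R_B = 23367/250 kN, M_B = -21021/125 kN·m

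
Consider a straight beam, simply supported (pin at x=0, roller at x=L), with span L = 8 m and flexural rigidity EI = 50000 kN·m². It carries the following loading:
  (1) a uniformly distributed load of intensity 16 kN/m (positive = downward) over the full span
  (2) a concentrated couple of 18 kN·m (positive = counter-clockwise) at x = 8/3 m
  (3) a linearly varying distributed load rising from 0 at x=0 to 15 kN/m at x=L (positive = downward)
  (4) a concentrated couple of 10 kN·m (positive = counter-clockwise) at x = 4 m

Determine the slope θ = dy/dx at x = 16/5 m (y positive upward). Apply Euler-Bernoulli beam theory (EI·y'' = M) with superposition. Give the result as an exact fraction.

Load 1 — uniform load w=16 kN/m over full span:
  θ_1 = -w(L³-6Lx²+4x³)/(24EI) = -16·(8³-6·8·(16/5)²+4·(16/5)³)/(24·50000) = -2368/1171875 rad
Load 2 — applied couple M₀=18 kN·m at a=8/3 m (b=L-a=16/3):
  θ_2 = (M₀x²/(2L)-M₀(x-a)+C₁)/EI  [x>a] with C₁=M₀(3b²-L²)/(6L)=8 = (18·(16/5)²/(2·8)-18·((16/5)-(8/3))+8)/50000 = 31/156250 rad
Load 3 — triangular load w₀=15 kN/m (0→w₀ over full span):
  θ_3 = -w₀(7L⁴-30L²x²+15x⁴)/(360LEI) = -15·(7·8⁴-30·8²·(16/5)²+15·(16/5)⁴)/(360·8·50000) = -1292/1171875 rad
Load 4 — applied couple M₀=10 kN·m at a=4 m (b=L-a=4):
  θ_4 = (M₀x²/(2L)+C₁)/EI  [x≤a] with C₁=M₀(3b²-L²)/(6L)=-10/3 = (10·(16/5)²/(2·8)+(-10/3))/50000 = 23/375000 rad
Superposition: θ = Σ θ_i = -5369/1875000 rad ≈ -0.002863 rad

θ(16/5) = -5369/1875000 rad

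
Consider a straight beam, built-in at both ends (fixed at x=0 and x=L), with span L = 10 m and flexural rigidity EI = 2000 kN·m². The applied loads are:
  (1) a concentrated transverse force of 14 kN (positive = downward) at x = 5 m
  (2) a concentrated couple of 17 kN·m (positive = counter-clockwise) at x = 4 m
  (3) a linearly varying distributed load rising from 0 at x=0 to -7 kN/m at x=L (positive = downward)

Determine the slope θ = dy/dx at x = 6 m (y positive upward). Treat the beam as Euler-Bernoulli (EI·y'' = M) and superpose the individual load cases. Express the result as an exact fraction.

Load 1 — point force P=14 kN at a=5 m (b=L-a=5):
  θ_1 = Pa²(L-x)(2bL-(3b+a)(L-x))/(2L³EI)  [x>a] = 14·5²·(10-6)·(2·5·10-(3·5+5)·(10-6))/(2·10³·2000) = 7/1000 rad
Load 2 — applied couple M₀=17 kN·m at a=4 m (b=L-a=6):
  θ_2 = (R_Ax²/2 - M_Ax - M₀(x-a))/EI  [x>a] with R_A=306/125, M_A=51/25 = ((306/125)·6²/2 - (51/25)·6 - 17·(6-4))/2000 = -17/15625 rad
Load 3 — triangular load w₀=-7 kN/m (0→w₀ over full span):
  θ_3 = -w₀(2x(L-x)(L-2x)(x+2L)+x²(L-x)²)/(120LEI) = -(-7)·(2·6·(10-6)·(10-2·6)·(6+2·10)+6²·(10-6)²)/(120·10·2000) = -7/1250 rad
Superposition: θ = Σ θ_i = 39/125000 rad ≈ 0.000312 rad

θ(6) = 39/125000 rad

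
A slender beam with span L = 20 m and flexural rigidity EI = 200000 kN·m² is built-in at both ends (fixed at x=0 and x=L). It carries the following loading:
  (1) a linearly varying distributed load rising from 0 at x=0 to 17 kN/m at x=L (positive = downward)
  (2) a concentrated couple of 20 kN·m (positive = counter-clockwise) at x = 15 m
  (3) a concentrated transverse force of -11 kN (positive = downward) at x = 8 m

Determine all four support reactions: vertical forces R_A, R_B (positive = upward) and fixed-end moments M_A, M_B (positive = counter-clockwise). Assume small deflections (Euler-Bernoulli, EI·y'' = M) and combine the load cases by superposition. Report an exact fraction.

R_A = 44997/1000 kN, M_A = 60371/300 kN·m, R_B = 114003/1000 kN, M_B = -32263/100 kN·m

Load 1 — triangular load w₀=17 kN/m (0→w₀ over full span):
  R_A = 3w₀L/20 = 3·17·20/20 = 51 kN
  M_A = w₀L²/30 = 17·20²/30 = 680/3 kN·m
  R_B = 7w₀L/20 = 7·17·20/20 = 119 kN
  M_B = -w₀L²/20 = -17·20²/20 = -340 kN·m
Load 2 — applied couple M₀=20 kN·m at a=15 m (b=L-a=5):
  R_A = 6M₀ab/L³ = 6·20·15·5/20³ = 9/8 kN
  M_A = M₀b(2a-b)/L² = 20·5·(2·15-5)/20² = 25/4 kN·m
  R_B = -6M₀ab/L³ = -6·20·15·5/20³ = -9/8 kN
  M_B = M₀a(2b-a)/L² = 20·15·(2·5-15)/20² = -15/4 kN·m
Load 3 — point force P=-11 kN at a=8 m (b=L-a=12):
  R_A = Pb²(3a+b)/L³ = (-11)·12²·(3·8+12)/20³ = -891/125 kN
  M_A = Pab²/L² = (-11)·8·12²/20² = -792/25 kN·m
  R_B = Pa²(a+3b)/L³ = (-11)·8²·(8+3·12)/20³ = -484/125 kN
  M_B = -Pa²b/L² = -(-11)·8²·12/20² = 528/25 kN·m
Superposition: R_A = 44997/1000 kN, M_A = 60371/300 kN·m, R_B = 114003/1000 kN, M_B = -32263/100 kN·m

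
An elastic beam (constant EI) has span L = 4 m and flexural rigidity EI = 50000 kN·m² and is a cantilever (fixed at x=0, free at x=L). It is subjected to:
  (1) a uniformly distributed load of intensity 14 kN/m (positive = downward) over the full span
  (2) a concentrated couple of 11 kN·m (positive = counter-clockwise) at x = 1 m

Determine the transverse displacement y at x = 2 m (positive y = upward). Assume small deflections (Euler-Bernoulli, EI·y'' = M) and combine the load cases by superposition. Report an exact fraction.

y(2) = -853/300000 m

Load 1 — uniform load w=14 kN/m over full span:
  y_1 = -wx²(x²-4Lx+6L²)/(24EI) = -14·2²·(2²-4·4·2+6·4²)/(24·50000) = -119/37500 m
Load 2 — applied couple M₀=11 kN·m at a=1 m (b=L-a=3):
  y_2 = M₀a(2x-a)/(2EI)  [x>a] = 11·1·(2·2-1)/(2·50000) = 33/100000 m
Superposition: y = Σ y_i = -853/300000 m ≈ -0.002843 m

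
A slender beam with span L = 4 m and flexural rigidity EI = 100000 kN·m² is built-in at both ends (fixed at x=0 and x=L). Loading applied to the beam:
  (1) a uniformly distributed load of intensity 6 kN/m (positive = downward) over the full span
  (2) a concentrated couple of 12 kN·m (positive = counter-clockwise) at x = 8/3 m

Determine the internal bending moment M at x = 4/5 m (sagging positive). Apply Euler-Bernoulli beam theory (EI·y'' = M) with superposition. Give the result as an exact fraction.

Load 1 — uniform load w=6 kN/m over full span:
  M_1 = wLx/2 - wL²/12 - wx²/2 = 6·4·(4/5)/2 - 6·4²/12 - 6·(4/5)²/2 = -8/25 kN·m
Load 2 — applied couple M₀=12 kN·m at a=8/3 m (b=L-a=4/3):
  M_2 = R_Ax - M_A  [x≤a] with R_A=4, M_A=4 = 4·(4/5) - 4 = -4/5 kN·m
Superposition: M = Σ M_i = -28/25 kN·m ≈ -1.120000 kN·m

M(4/5) = -28/25 kN·m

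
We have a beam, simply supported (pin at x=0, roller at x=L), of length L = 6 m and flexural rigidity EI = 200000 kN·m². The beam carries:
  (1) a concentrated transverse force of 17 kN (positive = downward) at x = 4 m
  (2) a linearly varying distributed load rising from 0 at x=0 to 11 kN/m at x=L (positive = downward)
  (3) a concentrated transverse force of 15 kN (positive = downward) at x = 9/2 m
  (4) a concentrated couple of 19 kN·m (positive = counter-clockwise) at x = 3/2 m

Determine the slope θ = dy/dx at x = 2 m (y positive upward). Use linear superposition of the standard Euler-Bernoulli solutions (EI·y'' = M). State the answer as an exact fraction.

θ(2) = -69133/288000000 rad

Load 1 — point force P=17 kN at a=4 m (b=L-a=2):
  θ_1 = -Pb(L²-b²-3x²)/(6LEI)  [x≤a] = -17·2·(6²-2²-3·2²)/(6·6·200000) = -17/180000 rad
Load 2 — triangular load w₀=11 kN/m (0→w₀ over full span):
  θ_2 = -w₀(7L⁴-30L²x²+15x⁴)/(360LEI) = -11·(7·6⁴-30·6²·2²+15·2⁴)/(360·6·200000) = -143/1125000 rad
Load 3 — point force P=15 kN at a=9/2 m (b=L-a=3/2):
  θ_3 = -Pb(L²-b²-3x²)/(6LEI)  [x≤a] = -15·(3/2)·(6²-(3/2)²-3·2²)/(6·6·200000) = -87/1280000 rad
Load 4 — applied couple M₀=19 kN·m at a=3/2 m (b=L-a=9/2):
  θ_4 = (M₀x²/(2L)-M₀(x-a)+C₁)/EI  [x>a] with C₁=M₀(3b²-L²)/(6L)=209/16 = (19·2²/(2·6)-19·(2-(3/2))+(209/16))/200000 = 19/384000 rad
Superposition: θ = Σ θ_i = -69133/288000000 rad ≈ -0.000240 rad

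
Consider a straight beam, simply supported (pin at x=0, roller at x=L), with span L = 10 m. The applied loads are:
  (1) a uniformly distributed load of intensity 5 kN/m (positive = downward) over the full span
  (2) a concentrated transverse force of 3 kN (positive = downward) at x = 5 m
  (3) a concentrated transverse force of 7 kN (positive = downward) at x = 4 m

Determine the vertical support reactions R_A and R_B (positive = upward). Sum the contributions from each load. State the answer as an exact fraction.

Load 1 — uniform load w=5 kN/m over full span:
  R_A = wL/2 = 5·10/2 = 25 kN
  R_B = wL/2 = 5·10/2 = 25 kN
Load 2 — point force P=3 kN at a=5 m (b=L-a=5):
  R_A = Pb/L = 3·5/10 = 3/2 kN
  R_B = Pa/L = 3·5/10 = 3/2 kN
Load 3 — point force P=7 kN at a=4 m (b=L-a=6):
  R_A = Pb/L = 7·6/10 = 21/5 kN
  R_B = Pa/L = 7·4/10 = 14/5 kN
Superposition: R_A = 307/10 kN, R_B = 293/10 kN

R_A = 307/10 kN, R_B = 293/10 kN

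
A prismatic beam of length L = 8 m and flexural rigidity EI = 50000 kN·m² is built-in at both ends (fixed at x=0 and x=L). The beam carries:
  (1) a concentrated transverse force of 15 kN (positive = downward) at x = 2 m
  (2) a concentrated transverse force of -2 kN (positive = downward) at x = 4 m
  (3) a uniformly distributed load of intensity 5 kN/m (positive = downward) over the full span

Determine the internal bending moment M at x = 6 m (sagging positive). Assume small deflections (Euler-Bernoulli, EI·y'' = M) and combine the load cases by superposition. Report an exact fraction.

Load 1 — point force P=15 kN at a=2 m (b=L-a=6):
  M_1 = Pa²(a+3b)(L-x)/L³ - Pa²b/L²  [x>a] = 15·2²·(2+3·6)·(8-6)/8³ - 15·2²·6/8² = -15/16 kN·m
Load 2 — point force P=-2 kN at a=4 m (b=L-a=4):
  M_2 = Pa²(a+3b)(L-x)/L³ - Pa²b/L²  [x>a] = (-2)·4²·(4+3·4)·(8-6)/8³ - (-2)·4²·4/8² = 0 kN·m
Load 3 — uniform load w=5 kN/m over full span:
  M_3 = wLx/2 - wL²/12 - wx²/2 = 5·8·6/2 - 5·8²/12 - 5·6²/2 = 10/3 kN·m
Superposition: M = Σ M_i = 115/48 kN·m ≈ 2.395833 kN·m

M(6) = 115/48 kN·m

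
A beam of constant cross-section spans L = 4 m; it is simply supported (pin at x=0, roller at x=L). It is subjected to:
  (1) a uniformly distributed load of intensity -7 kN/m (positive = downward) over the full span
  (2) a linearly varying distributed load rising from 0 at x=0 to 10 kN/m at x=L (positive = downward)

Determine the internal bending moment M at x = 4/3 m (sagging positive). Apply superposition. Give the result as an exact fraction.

M(4/3) = -368/81 kN·m

Load 1 — uniform load w=-7 kN/m over full span:
  M_1 = wx(L-x)/2 = (-7)·(4/3)·(4-(4/3))/2 = -112/9 kN·m
Load 2 — triangular load w₀=10 kN/m (0→w₀ over full span):
  M_2 = w₀Lx/6 - w₀x³/(6L) = 10·4·(4/3)/6 - 10·(4/3)³/(6·4) = 640/81 kN·m
Superposition: M = Σ M_i = -368/81 kN·m ≈ -4.543210 kN·m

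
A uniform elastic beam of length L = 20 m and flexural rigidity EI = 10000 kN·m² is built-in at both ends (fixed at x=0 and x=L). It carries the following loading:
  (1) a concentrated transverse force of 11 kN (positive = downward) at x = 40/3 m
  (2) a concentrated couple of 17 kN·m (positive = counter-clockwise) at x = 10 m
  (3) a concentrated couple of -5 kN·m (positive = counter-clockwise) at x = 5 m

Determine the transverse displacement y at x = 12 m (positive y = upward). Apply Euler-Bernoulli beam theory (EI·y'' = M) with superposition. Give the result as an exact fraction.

y(12) = -877/25000 m

Load 1 — point force P=11 kN at a=40/3 m (b=L-a=20/3):
  y_1 = -Pb²x²(3aL-(3a+b)x)/(6L³EI)  [x≤a] = -11·(20/3)²·12²·(3·(40/3)·20-(3·(40/3)+(20/3))·12)/(6·20³·10000) = -22/625 m
Load 2 — applied couple M₀=17 kN·m at a=10 m (b=L-a=10):
  y_2 = (R_Ax³/6 - M_Ax²/2 - M₀(x-a)²/2)/EI  [x>a] with R_A=51/40, M_A=17/4 = ((51/40)·12³/6 - (17/4)·12²/2 - 17·(12-10)²/2)/10000 = 17/6250 m
Load 3 — applied couple M₀=-5 kN·m at a=5 m (b=L-a=15):
  y_3 = (R_Ax³/6 - M_Ax²/2 - M₀(x-a)²/2)/EI  [x>a] with R_A=-9/32, M_A=15/16 = ((-9/32)·12³/6 - (15/16)·12²/2 - (-5)·(12-5)²/2)/10000 = -13/5000 m
Superposition: y = Σ y_i = -877/25000 m ≈ -0.035080 m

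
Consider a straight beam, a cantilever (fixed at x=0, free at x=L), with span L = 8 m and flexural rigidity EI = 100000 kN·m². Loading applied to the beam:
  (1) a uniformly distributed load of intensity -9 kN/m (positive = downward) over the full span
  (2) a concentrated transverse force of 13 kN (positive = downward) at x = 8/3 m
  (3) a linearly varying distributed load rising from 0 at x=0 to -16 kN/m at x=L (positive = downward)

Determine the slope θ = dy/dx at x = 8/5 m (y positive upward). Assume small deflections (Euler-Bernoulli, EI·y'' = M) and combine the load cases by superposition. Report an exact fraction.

Load 1 — uniform load w=-9 kN/m over full span:
  θ_1 = -wx(x²-3Lx+3L²)/(6EI) = -(-9)·(8/5)·((8/5)²-3·8·(8/5)+3·8²)/(6·100000) = 1464/390625 rad
Load 2 — point force P=13 kN at a=8/3 m (b=L-a=16/3):
  θ_2 = -Px(2a-x)/(2EI)  [x≤a] = -13·(8/5)·(2·(8/3)-(8/5))/(2·100000) = -91/234375 rad
Load 3 — triangular load w₀=-16 kN/m (0→w₀ over full span):
  θ_3 = (w₀Lx²/4-w₀L²x/3-w₀x⁴/(24L))/EI = ((-16)·8·(8/5)²/4-(-16)·8²·(8/5)/3-(-16)·(8/5)⁴/(24·8))/100000 = 27232/5859375 rad
Superposition: θ = Σ θ_i = 15639/1953125 rad ≈ 0.008007 rad

θ(8/5) = 15639/1953125 rad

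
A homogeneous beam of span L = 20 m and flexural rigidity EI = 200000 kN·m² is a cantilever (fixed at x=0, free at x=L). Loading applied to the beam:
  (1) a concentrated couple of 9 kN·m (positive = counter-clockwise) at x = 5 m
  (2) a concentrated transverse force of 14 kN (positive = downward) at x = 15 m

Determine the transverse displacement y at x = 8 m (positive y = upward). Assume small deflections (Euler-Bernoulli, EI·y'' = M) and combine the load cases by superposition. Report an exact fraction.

y(8) = -31667/1200000 m

Load 1 — applied couple M₀=9 kN·m at a=5 m (b=L-a=15):
  y_1 = M₀a(2x-a)/(2EI)  [x>a] = 9·5·(2·8-5)/(2·200000) = 99/80000 m
Load 2 — point force P=14 kN at a=15 m (b=L-a=5):
  y_2 = -Px²(3a-x)/(6EI)  [x≤a] = -14·8²·(3·15-8)/(6·200000) = -259/9375 m
Superposition: y = Σ y_i = -31667/1200000 m ≈ -0.026389 m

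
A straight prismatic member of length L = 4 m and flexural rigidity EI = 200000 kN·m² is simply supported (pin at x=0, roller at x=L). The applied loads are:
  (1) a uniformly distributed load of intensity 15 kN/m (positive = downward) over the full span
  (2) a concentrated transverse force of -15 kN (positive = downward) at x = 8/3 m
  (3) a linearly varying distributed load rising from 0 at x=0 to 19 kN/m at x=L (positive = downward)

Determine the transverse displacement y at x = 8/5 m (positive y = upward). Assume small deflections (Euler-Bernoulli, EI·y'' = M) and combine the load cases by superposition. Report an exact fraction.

y(8/5) = -406486/1318359375 m

Load 1 — uniform load w=15 kN/m over full span:
  y_1 = -wx(L³-2Lx²+x³)/(24EI) = -15·(8/5)·(4³-2·4·(8/5)²+(8/5)³)/(24·200000) = -93/390625 m
Load 2 — point force P=-15 kN at a=8/3 m (b=L-a=4/3):
  y_2 = -Pbx(L²-b²-x²)/(6LEI)  [x≤a] = -(-15)·(4/3)·(8/5)·(4²-(4/3)²-(8/5)²)/(6·4·200000) = 164/2109375 m
Load 3 — triangular load w₀=19 kN/m (0→w₀ over full span):
  y_3 = -w₀x(7L⁴-10L²x²+3x⁴)/(360LEI) = -19·(8/5)·(7·4⁴-10·4²·(8/5)²+3·(8/5)⁴)/(360·4·200000) = -21679/146484375 m
Superposition: y = Σ y_i = -406486/1318359375 m ≈ -0.000308 m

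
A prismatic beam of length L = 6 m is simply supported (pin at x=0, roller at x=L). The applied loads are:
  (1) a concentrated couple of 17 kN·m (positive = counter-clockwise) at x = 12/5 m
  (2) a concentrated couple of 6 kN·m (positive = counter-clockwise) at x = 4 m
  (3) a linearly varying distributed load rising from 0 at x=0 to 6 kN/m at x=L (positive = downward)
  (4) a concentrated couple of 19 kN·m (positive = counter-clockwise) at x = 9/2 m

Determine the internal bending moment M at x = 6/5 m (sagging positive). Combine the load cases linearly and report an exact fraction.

M(6/5) = 1914/125 kN·m

Load 1 — applied couple M₀=17 kN·m at a=12/5 m (b=L-a=18/5):
  M_1 = M₀x/L  [x≤a] = 17·(6/5)/6 = 17/5 kN·m
Load 2 — applied couple M₀=6 kN·m at a=4 m (b=L-a=2):
  M_2 = M₀x/L  [x≤a] = 6·(6/5)/6 = 6/5 kN·m
Load 3 — triangular load w₀=6 kN/m (0→w₀ over full span):
  M_3 = w₀Lx/6 - w₀x³/(6L) = 6·6·(6/5)/6 - 6·(6/5)³/(6·6) = 864/125 kN·m
Load 4 — applied couple M₀=19 kN·m at a=9/2 m (b=L-a=3/2):
  M_4 = M₀x/L  [x≤a] = 19·(6/5)/6 = 19/5 kN·m
Superposition: M = Σ M_i = 1914/125 kN·m ≈ 15.312000 kN·m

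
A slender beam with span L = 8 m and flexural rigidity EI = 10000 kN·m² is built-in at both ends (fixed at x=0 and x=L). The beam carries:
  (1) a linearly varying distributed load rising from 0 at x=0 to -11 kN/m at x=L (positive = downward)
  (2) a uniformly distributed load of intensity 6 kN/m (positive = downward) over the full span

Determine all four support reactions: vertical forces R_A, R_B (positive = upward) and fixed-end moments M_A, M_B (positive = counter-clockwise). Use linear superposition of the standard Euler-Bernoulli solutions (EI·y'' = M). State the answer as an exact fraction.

R_A = 54/5 kN, M_A = 128/15 kN·m, R_B = -34/5 kN, M_B = 16/5 kN·m

Load 1 — triangular load w₀=-11 kN/m (0→w₀ over full span):
  R_A = 3w₀L/20 = 3·(-11)·8/20 = -66/5 kN
  M_A = w₀L²/30 = (-11)·8²/30 = -352/15 kN·m
  R_B = 7w₀L/20 = 7·(-11)·8/20 = -154/5 kN
  M_B = -w₀L²/20 = -(-11)·8²/20 = 176/5 kN·m
Load 2 — uniform load w=6 kN/m over full span:
  R_A = wL/2 = 6·8/2 = 24 kN
  M_A = wL²/12 = 6·8²/12 = 32 kN·m
  R_B = wL/2 = 6·8/2 = 24 kN
  M_B = -wL²/12 = -6·8²/12 = -32 kN·m
Superposition: R_A = 54/5 kN, M_A = 128/15 kN·m, R_B = -34/5 kN, M_B = 16/5 kN·m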